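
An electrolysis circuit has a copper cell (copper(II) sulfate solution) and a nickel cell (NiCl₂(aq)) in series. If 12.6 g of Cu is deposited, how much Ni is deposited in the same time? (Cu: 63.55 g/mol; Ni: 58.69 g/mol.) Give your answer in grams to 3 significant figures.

11.6 g

n(Cu) = 12.6 / 63.55 = 0.1983 mol
Cu²⁺ + 2e⁻ → Cu, so n(e⁻) = 2 × 0.1983 = 0.3966 mol
In series, the same 0.3966 mol of electrons flows through the second cell.
Ni²⁺ + 2e⁻ → Ni, so n(Ni) = 0.3966 / 2 = 0.1983 mol
m(Ni) = 0.1983 × 58.69 = 11.6 g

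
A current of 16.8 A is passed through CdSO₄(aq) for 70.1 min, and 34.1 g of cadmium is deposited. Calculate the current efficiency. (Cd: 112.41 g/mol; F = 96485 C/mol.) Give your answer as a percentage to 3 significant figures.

82.8%

Q = 16.8 × 4206 = 70660 C
n(e⁻) = 70660 / 96485 = 0.7323 mol
Cd²⁺ + 2e⁻ → Cd, so theoretical n(Cd) = 0.3662 mol → 41.16 g
Efficiency = 34.1 / 41.16 = 0.8285 = 82.8%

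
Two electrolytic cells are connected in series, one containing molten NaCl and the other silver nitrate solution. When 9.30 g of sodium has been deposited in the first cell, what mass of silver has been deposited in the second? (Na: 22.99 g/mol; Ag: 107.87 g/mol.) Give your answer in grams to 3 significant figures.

n(Na) = 9.30 / 22.99 = 0.4045 mol
Na⁺ + e⁻ → Na, so n(e⁻) = 0.4045 mol
Same current for the same time ⇒ same n(e⁻) = 0.4045 mol in both cells.
Ag⁺ + e⁻ → Ag, so n(Ag) = 0.4045 mol
m(Ag) = 0.4045 × 107.87 = 43.6 g

43.6 g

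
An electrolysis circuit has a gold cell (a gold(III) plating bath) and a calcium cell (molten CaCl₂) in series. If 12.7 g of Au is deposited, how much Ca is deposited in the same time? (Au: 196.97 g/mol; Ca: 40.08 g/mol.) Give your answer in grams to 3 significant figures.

3.88 g

n(Au) = 12.7 / 196.97 = 0.06448 mol
Au³⁺ + 3e⁻ → Au, so n(e⁻) = 3 × 0.06448 = 0.1934 mol
Same current for the same time ⇒ same n(e⁻) = 0.1934 mol in both cells.
Ca²⁺ + 2e⁻ → Ca, so n(Ca) = 0.1934 / 2 = 0.09670 mol
m(Ca) = 0.09670 × 40.08 = 3.88 g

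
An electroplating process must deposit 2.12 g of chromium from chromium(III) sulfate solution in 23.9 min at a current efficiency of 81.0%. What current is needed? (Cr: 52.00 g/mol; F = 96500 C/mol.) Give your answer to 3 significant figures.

n(Cr) = 2.12 / 52.00 = 0.04077 mol
Cr³⁺ + 3e⁻ → Cr, so n(e⁻) = 3 × 0.04077 = 0.1223 mol
Q = 0.1223 × 96500 / 0.810 = 14570 C
I = Q / t = 14570 / 1434 s = 10.2 A

10.2 A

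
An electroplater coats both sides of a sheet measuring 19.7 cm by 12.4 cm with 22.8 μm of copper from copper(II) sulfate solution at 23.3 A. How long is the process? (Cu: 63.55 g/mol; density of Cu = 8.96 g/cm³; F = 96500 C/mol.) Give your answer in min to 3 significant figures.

21.7 min

Plated area = 2 × 19.7 × 12.4 = 488.6 cm²
Volume = 488.6 × 22.8×10⁻⁴ cm = 1.114 cm³
m(Cu) = 1.114 × 8.96 = 9.981 g
n(Cu) = 9.981 / 63.55 = 0.1571 mol; n(e⁻) = 2 × 0.1571 = 0.3142 mol
Q = 0.3142 × 96500 = 30320 C
t = 30320 / 23.3 = 1301 s = 21.7 min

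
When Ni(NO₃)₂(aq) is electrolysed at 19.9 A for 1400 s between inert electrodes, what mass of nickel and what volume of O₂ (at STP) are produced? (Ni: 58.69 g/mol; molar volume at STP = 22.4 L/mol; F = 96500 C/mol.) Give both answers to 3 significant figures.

8.47 g Ni; 1.62 L O₂

Q = 19.9 × 1400 = 27860 C; n(e⁻) = 27860 / 96500 = 0.2887 mol
Cathode: Ni²⁺ + 2e⁻ → Ni → n(Ni) = 0.2887/2 = 0.1444 mol → 8.47 g
Anode: 2H₂O → O₂ + 4H⁺ + 4e⁻ → n(O₂) = 0.2887/4 = 0.07218 mol → 1.62 L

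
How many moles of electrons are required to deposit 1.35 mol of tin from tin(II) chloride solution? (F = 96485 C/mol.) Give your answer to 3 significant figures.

2.70 mol

Sn²⁺ + 2e⁻ → Sn, so n(e⁻) = 2 × 1.35 = 2.700 mol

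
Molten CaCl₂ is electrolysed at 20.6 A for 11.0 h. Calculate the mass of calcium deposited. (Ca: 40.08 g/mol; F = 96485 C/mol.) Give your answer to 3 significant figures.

169 g

Q = 20.6 A × 39600 s = 8.158×10^5 C
n(e⁻) = 8.158×10^5 / 96485 = 8.455 mol
Ca²⁺ + 2e⁻ → Ca, so n(Ca) = 8.455 / 2 = 4.228 mol
m = 4.228 × 40.08 = 169 g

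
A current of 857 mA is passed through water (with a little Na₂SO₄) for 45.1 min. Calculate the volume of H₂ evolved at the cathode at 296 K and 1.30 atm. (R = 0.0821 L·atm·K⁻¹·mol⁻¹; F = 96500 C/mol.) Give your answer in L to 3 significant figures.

0.225 L

Charge passed = 0.857 × 2706 = 2319 C
n(e⁻) = 2319 / 96500 = 0.02403 mol
2H⁺ + 2e⁻ → H₂, so n(H₂) = 0.02403 / 2 = 0.01202 mol
V = nRT/P = 0.01202 × 0.0821 × 296 / 1.30 = 0.2247 L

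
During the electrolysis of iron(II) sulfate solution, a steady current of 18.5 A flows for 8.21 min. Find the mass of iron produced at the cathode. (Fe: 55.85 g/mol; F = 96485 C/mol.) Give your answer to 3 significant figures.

2.64 g

Q = 18.5 A × 492.6 s = 9113 C
n(e⁻) = 9113 / 96485 = 0.09445 mol
Fe²⁺ + 2e⁻ → Fe, so n(Fe) = 0.09445 / 2 = 0.04723 mol
m = 0.04723 × 55.85 = 2.64 g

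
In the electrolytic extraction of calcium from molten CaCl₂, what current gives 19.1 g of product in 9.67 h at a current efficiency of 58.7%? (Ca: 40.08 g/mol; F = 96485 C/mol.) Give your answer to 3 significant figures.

n(Ca) = 19.1 / 40.08 = 0.4765 mol
Ca²⁺ + 2e⁻ → Ca, so n(e⁻) = 2 × 0.4765 = 0.9530 mol
Q = 0.9530 × 96485 / 0.587 = 1.566×10^5 C
I = Q / t = 1.566×10^5 / 34812 s = 4.50 A

4.50 A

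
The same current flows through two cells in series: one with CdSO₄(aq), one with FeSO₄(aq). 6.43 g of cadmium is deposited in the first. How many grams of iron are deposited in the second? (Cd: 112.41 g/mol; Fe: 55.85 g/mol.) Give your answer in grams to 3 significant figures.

3.19 g

n(Cd) = 6.43 / 112.41 = 0.05720 mol
Cd²⁺ + 2e⁻ → Cd, so n(e⁻) = 2 × 0.05720 = 0.1144 mol
In series, the same 0.1144 mol of electrons flows through the second cell.
Fe²⁺ + 2e⁻ → Fe, so n(Fe) = 0.1144 / 2 = 0.05720 mol
m(Fe) = 0.05720 × 55.85 = 3.19 g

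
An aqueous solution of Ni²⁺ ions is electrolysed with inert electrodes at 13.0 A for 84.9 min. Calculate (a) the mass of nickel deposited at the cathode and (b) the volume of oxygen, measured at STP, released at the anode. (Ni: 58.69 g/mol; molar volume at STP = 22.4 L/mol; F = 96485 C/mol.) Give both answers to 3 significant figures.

20.1 g Ni; 3.84 L O₂

Q = 13.0 × 5094 = 66220 C; n(e⁻) = 66220 / 96485 = 0.6863 mol
Cathode: Ni²⁺ + 2e⁻ → Ni → n(Ni) = 0.6863/2 = 0.3432 mol → 20.1 g
Anode: 2H₂O → O₂ + 4H⁺ + 4e⁻ → n(O₂) = 0.6863/4 = 0.1716 mol → 3.84 L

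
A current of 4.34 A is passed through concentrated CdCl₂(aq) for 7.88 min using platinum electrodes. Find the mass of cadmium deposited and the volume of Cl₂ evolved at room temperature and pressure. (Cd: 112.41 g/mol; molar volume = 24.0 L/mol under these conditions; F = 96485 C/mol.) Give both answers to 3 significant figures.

Q = 4.34 × 472.8 = 2052 C; n(e⁻) = 2052 / 96485 = 0.02127 mol
Cathode: Cd²⁺ + 2e⁻ → Cd → n(Cd) = 0.02127/2 = 0.01064 mol → 1.20 g
Anode: 2Cl⁻ → Cl₂ + 2e⁻ → n(Cl₂) = 0.02127/2 = 0.01064 mol → 0.255 L

1.20 g Cd; 0.255 L Cl₂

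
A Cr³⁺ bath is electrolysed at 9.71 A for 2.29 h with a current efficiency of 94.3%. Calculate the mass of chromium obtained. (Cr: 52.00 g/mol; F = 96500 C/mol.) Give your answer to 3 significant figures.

13.6 g

Q = 9.71 × 8244 = 80050 C
n(e⁻) = 80050 / 96500 = 0.8295 mol
Cr³⁺ + 3e⁻ → Cr, so theoretical m(Cr) = 0.2765 × 52.00 = 14.38 g
Actual mass = 94.3% × 14.38 = 13.6 g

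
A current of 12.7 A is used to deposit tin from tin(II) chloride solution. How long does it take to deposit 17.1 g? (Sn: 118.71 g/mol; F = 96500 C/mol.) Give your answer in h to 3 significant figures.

0.608 h

n(Sn) = 17.1 / 118.71 = 0.1440 mol
Sn²⁺ + 2e⁻ → Sn, so n(e⁻) = 2 × 0.1440 = 0.2880 mol
Q = 0.2880 × 96500 = 27790 C
t = Q / I = 27790 / 12.7 = 2188 s = 0.608 h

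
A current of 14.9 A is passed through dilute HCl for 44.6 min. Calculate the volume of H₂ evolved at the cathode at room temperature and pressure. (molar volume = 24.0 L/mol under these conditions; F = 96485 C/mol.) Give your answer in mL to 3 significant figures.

4960 mL

Charge passed = 14.9 × 2676 = 39870 C
n(e⁻) = 39870 / 96485 = 0.4132 mol
2H⁺ + 2e⁻ → H₂, so n(H₂) = 0.4132 / 2 = 0.2066 mol
V = 0.2066 × 24.0 = 4.958 L
= 4960 mL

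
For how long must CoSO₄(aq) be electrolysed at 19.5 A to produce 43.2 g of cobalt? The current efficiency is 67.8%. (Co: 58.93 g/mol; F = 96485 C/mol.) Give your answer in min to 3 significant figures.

178 min

n(Co) = 43.2 / 58.93 = 0.7331 mol
Co²⁺ + 2e⁻ → Co, so n(e⁻) = 2 × 0.7331 = 1.466 mol
Q = 1.466 × 96485 / 0.678 = 2.086×10^5 C
t = Q / I = 2.086×10^5 / 19.5 = 10700 s = 178 min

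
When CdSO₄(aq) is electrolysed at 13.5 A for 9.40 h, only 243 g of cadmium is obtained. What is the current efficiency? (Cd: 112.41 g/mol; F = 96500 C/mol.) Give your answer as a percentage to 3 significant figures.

Q = 13.5 × 33840 = 4.568×10^5 C
n(e⁻) = 4.568×10^5 / 96500 = 4.734 mol
Cd²⁺ + 2e⁻ → Cd, so theoretical n(Cd) = 2.367 mol → 266.1 g
Efficiency = 243 / 266.1 = 0.9132 = 91.3%

91.3%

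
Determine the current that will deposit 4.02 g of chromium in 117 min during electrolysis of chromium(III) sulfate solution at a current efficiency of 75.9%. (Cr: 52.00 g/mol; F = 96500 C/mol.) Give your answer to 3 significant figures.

4.20 A

n(Cr) = 4.02 / 52.00 = 0.07731 mol
Cr³⁺ + 3e⁻ → Cr, so n(e⁻) = 3 × 0.07731 = 0.2319 mol
Q = 0.2319 × 96500 / 0.759 = 29480 C
I = Q / t = 29480 / 7020 s = 4.20 A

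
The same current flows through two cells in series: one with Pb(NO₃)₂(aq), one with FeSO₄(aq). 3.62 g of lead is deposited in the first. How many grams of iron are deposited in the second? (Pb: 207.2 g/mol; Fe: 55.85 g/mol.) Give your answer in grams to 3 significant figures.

n(Pb) = 3.62 / 207.2 = 0.01747 mol
Pb²⁺ + 2e⁻ → Pb, so n(e⁻) = 2 × 0.01747 = 0.03494 mol
Since the cells are in series, n(e⁻) in the Fe cell is also 0.03494 mol.
Fe²⁺ + 2e⁻ → Fe, so n(Fe) = 0.03494 / 2 = 0.01747 mol
m(Fe) = 0.01747 × 55.85 = 0.976 g

0.976 g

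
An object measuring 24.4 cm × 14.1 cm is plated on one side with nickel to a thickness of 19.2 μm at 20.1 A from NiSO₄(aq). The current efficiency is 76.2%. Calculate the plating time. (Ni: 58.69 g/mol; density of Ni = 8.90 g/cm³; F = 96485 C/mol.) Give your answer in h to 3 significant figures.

Plated area = 24.4 × 14.1 = 344.0 cm²
Volume = 344.0 × 19.2×10⁻⁴ cm = 0.6605 cm³
m(Ni) = 0.6605 × 8.90 = 5.878 g
n(Ni) = 5.878 / 58.69 = 0.1002 mol; n(e⁻) = 2 × 0.1002 = 0.2004 mol
Q = 0.2004 × 96485 / 0.762 = 25370 C
t = 25370 / 20.1 = 1262 s = 0.351 h

0.351 h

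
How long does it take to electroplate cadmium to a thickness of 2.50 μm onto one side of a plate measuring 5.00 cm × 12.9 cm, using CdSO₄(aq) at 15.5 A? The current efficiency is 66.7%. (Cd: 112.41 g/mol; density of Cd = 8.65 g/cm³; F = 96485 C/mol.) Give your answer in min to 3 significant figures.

0.386 min

Plated area = 5.00 × 12.9 = 64.50 cm²
Volume = 64.50 × 2.50×10⁻⁴ cm = 0.01613 cm³
m(Cd) = 0.01613 × 8.65 = 0.1395 g
n(Cd) = 0.1395 / 112.41 = 0.001241 mol; n(e⁻) = 2 × 0.001241 = 0.002482 mol
Q = 0.002482 × 96485 / 0.667 = 359.0 C
t = 359.0 / 15.5 = 23.16 s = 0.386 min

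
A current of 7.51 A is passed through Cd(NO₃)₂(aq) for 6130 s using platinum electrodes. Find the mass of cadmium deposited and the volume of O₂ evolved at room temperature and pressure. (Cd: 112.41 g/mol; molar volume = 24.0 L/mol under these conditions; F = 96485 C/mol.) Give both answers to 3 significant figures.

26.8 g Cd; 2.86 L O₂

Q = 7.51 × 6130 = 46040 C; n(e⁻) = 46040 / 96485 = 0.4772 mol
Cathode: Cd²⁺ + 2e⁻ → Cd → n(Cd) = 0.4772/2 = 0.2386 mol → 26.8 g
Anode: 2H₂O → O₂ + 4H⁺ + 4e⁻ → n(O₂) = 0.4772/4 = 0.1193 mol → 2.86 L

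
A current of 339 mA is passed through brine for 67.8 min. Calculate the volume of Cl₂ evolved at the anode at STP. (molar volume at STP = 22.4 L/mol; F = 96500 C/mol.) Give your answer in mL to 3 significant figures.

Charge passed = 0.339 × 4068 = 1379 C
Moles of electrons = 1379 / 96500 = 0.01429 mol
2Cl⁻ → Cl₂ + 2e⁻, so n(Cl₂) = 0.01429 / 2 = 0.007145 mol
V = 0.007145 × 22.4 = 0.1600 L
= 160 mL

160 mL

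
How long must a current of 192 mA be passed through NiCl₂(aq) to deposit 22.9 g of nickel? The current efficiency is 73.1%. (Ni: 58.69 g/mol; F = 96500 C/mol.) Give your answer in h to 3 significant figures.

n(Ni) = 22.9 / 58.69 = 0.3902 mol
Ni²⁺ + 2e⁻ → Ni, so n(e⁻) = 2 × 0.3902 = 0.7804 mol
Q = 0.7804 × 96500 / 0.731 = 1.030×10^5 C
t = Q / I = 1.030×10^5 / 0.192 = 5.365×10^5 s = 149 h

149 h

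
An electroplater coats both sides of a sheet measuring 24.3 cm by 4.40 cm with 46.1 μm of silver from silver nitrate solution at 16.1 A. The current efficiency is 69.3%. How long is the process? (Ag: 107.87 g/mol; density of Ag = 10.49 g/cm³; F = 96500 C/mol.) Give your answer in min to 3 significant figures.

13.8 min

Plated area = 2 × 24.3 × 4.40 = 213.8 cm²
Volume = 213.8 × 46.1×10⁻⁴ cm = 0.9856 cm³
m(Ag) = 0.9856 × 10.49 = 10.34 g
n(Ag) = 10.34 / 107.87 = 0.09586 mol; n(e⁻) = 0.09586 mol
Q = 0.09586 × 96500 / 0.693 = 13350 C
t = 13350 / 16.1 = 829.2 s = 13.8 min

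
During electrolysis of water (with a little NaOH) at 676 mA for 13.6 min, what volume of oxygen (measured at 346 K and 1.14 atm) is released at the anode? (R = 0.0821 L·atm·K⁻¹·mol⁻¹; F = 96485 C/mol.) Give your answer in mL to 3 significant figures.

Charge passed = 0.676 × 816 = 551.6 C
n(e⁻) = 551.6 / 96485 = 0.005717 mol
2H₂O → O₂ + 4H⁺ + 4e⁻, so n(O₂) = 0.005717 / 4 = 0.001429 mol
V = nRT/P = 0.001429 × 0.0821 × 346 / 1.14 = 0.03561 L
= 35.6 mL

35.6 mL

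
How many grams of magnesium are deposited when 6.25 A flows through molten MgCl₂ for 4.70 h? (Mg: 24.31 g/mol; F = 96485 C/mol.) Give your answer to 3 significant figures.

13.3 g

Q = It = 6.25 × 16920 = 1.058×10^5 C
Moles of electrons = 1.058×10^5 / 96485 = 1.097 mol
Mg²⁺ + 2e⁻ → Mg, so n(Mg) = 1.097 / 2 = 0.5485 mol
m = 0.5485 × 24.31 = 13.3 g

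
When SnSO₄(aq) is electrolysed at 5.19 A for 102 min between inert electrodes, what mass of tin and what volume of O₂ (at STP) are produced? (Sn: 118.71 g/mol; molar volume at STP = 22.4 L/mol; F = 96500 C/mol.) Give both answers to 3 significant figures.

Q = 5.19 × 6120 = 31760 C; n(e⁻) = 31760 / 96500 = 0.3291 mol
Cathode: Sn²⁺ + 2e⁻ → Sn → n(Sn) = 0.3291/2 = 0.1646 mol → 19.5 g
Anode: 2H₂O → O₂ + 4H⁺ + 4e⁻ → n(O₂) = 0.3291/4 = 0.08228 mol → 1.84 L

19.5 g Sn; 1.84 L O₂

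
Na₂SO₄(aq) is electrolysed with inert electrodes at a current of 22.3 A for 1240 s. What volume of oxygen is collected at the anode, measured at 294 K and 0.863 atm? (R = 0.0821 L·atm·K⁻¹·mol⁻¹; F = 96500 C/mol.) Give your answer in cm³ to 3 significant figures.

2000 cm³

Q = 22.3 A × 1240 s = 27650 C
Moles of electrons = 27650 / 96500 = 0.2865 mol
2H₂O → O₂ + 4H⁺ + 4e⁻, so n(O₂) = 0.2865 / 4 = 0.07163 mol
V = nRT/P = 0.07163 × 0.0821 × 294 / 0.863 = 2.003 L
= 2000 cm³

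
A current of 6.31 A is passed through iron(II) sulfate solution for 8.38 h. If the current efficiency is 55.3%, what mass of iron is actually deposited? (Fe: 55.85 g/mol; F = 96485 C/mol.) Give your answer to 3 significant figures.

30.5 g

Q = 6.31 × 30168 = 1.904×10^5 C
n(e⁻) = 1.904×10^5 / 96485 = 1.973 mol
Fe²⁺ + 2e⁻ → Fe, so theoretical m(Fe) = 0.9865 × 55.85 = 55.10 g
Actual mass = 55.3% × 55.10 = 30.5 g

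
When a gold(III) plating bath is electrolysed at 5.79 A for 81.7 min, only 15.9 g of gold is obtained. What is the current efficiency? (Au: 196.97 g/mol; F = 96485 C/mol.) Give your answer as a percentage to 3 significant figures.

82.3%

Q = 5.79 × 4902 = 28380 C
n(e⁻) = 28380 / 96485 = 0.2941 mol
Au³⁺ + 3e⁻ → Au, so theoretical n(Au) = 0.09803 mol → 19.31 g
Efficiency = 15.9 / 19.31 = 0.8234 = 82.3%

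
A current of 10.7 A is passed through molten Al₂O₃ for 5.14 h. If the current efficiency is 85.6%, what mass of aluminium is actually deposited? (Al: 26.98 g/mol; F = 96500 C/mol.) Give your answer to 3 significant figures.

Q = 10.7 × 18504 = 1.980×10^5 C
n(e⁻) = 1.980×10^5 / 96500 = 2.052 mol
Al³⁺ + 3e⁻ → Al, so theoretical m(Al) = 0.6840 × 26.98 = 18.45 g
Actual mass = 85.6% × 18.45 = 15.8 g

15.8 g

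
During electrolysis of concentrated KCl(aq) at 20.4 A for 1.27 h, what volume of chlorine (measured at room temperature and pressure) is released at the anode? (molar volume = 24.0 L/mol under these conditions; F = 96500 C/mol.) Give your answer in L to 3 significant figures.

Q = 20.4 A × 4572 s = 93270 C
n(e⁻) = Q/F = 93270/96500 = 0.9665 mol
2Cl⁻ → Cl₂ + 2e⁻, so n(Cl₂) = 0.9665 / 2 = 0.4833 mol
V = 0.4833 × 24.0 = 11.60 L

11.6 L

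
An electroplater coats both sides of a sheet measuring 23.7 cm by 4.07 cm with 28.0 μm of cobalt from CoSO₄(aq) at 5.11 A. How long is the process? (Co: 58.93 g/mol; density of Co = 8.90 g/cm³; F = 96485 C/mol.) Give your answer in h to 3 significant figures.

0.856 h

Plated area = 2 × 23.7 × 4.07 = 192.9 cm²
Volume = 192.9 × 28.0×10⁻⁴ cm = 0.5401 cm³
m(Co) = 0.5401 × 8.90 = 4.807 g
n(Co) = 4.807 / 58.93 = 0.08157 mol; n(e⁻) = 2 × 0.08157 = 0.1631 mol
Q = 0.1631 × 96485 = 15740 C
t = 15740 / 5.11 = 3080 s = 0.856 h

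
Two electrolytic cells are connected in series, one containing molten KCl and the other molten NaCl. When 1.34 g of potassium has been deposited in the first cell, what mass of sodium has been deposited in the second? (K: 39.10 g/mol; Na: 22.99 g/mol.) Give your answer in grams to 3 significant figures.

n(K) = 1.34 / 39.10 = 0.03427 mol
K⁺ + e⁻ → K, so n(e⁻) = 0.03427 mol
Since the cells are in series, n(e⁻) in the Na cell is also 0.03427 mol.
Na⁺ + e⁻ → Na, so n(Na) = 0.03427 mol
m(Na) = 0.03427 × 22.99 = 0.788 g

0.788 g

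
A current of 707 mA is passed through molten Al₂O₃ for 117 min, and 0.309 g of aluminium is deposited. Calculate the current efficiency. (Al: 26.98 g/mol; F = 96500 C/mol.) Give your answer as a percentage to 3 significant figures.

Q = 0.707 × 7020 = 4963 C
n(e⁻) = 4963 / 96500 = 0.05143 mol
Al³⁺ + 3e⁻ → Al, so theoretical n(Al) = 0.01714 mol → 0.4624 g
Efficiency = 0.309 / 0.4624 = 0.6683 = 66.8%

66.8%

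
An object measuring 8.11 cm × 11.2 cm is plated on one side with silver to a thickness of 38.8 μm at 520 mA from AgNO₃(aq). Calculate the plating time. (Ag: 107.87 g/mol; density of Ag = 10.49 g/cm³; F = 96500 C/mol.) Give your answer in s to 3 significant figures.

Plated area = 8.11 × 11.2 = 90.83 cm²
Volume = 90.83 × 38.8×10⁻⁴ cm = 0.3524 cm³
m(Ag) = 0.3524 × 10.49 = 3.697 g
n(Ag) = 3.697 / 107.87 = 0.03427 mol; n(e⁻) = 0.03427 mol
Q = 0.03427 × 96500 = 3307 C
t = 3307 / 0.520 = 6360 s

6360 s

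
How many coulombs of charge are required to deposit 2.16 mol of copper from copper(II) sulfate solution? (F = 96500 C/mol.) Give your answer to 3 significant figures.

Cu²⁺ + 2e⁻ → Cu, so n(e⁻) = 2 × 2.16 = 4.320 mol
Q = 4.320 × 96500 = 4.169×10^5 C

4.17×10^5 C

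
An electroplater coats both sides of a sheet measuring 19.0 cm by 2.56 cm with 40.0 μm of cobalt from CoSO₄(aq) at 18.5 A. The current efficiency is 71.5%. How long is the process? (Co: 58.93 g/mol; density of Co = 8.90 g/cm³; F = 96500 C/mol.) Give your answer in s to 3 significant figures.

857 s

Plated area = 2 × 19.0 × 2.56 = 97.28 cm²
Volume = 97.28 × 40.0×10⁻⁴ cm = 0.3891 cm³
m(Co) = 0.3891 × 8.90 = 3.463 g
n(Co) = 3.463 / 58.93 = 0.05876 mol; n(e⁻) = 2 × 0.05876 = 0.1175 mol
Q = 0.1175 × 96500 / 0.715 = 15860 C
t = 15860 / 18.5 = 857.3 s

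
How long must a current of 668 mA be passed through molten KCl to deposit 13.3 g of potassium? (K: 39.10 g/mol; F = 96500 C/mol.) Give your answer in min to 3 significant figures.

n(K) = 13.3 / 39.10 = 0.3402 mol
K⁺ + e⁻ → K, so n(e⁻) = 0.3402 mol
Q = 0.3402 × 96500 = 32830 C
t = Q / I = 32830 / 0.668 = 49150 s = 819 min

819 min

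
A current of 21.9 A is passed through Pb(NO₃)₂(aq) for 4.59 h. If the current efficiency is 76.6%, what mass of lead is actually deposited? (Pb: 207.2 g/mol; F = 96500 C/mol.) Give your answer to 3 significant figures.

298 g

Q = 21.9 × 16524 = 3.619×10^5 C
n(e⁻) = 3.619×10^5 / 96500 = 3.750 mol
Pb²⁺ + 2e⁻ → Pb, so theoretical m(Pb) = 1.875 × 207.2 = 388.5 g
Actual mass = 76.6% × 388.5 = 298 g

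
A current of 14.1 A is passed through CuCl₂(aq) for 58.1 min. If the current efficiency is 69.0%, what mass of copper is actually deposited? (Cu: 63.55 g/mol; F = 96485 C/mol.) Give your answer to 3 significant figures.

11.2 g

Q = 14.1 × 3486 = 49150 C
n(e⁻) = 49150 / 96485 = 0.5094 mol
Cu²⁺ + 2e⁻ → Cu, so theoretical m(Cu) = 0.2547 × 63.55 = 16.19 g
Actual mass = 69.0% × 16.19 = 11.2 g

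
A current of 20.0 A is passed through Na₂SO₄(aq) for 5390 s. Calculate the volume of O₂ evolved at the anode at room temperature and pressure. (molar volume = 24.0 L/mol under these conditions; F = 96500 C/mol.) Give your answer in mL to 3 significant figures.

6700 mL

Charge passed = 20.0 × 5390 = 1.078×10^5 C
Moles of electrons = 1.078×10^5 / 96500 = 1.117 mol
2H₂O → O₂ + 4H⁺ + 4e⁻, so n(O₂) = 1.117 / 4 = 0.2793 mol
V = 0.2793 × 24.0 = 6.703 L
= 6700 mL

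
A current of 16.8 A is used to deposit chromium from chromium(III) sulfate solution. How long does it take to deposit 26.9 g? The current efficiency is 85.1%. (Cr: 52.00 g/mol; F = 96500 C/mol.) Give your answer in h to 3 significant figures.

2.91 h

n(Cr) = 26.9 / 52.00 = 0.5173 mol
Cr³⁺ + 3e⁻ → Cr, so n(e⁻) = 3 × 0.5173 = 1.552 mol
Q = 1.552 × 96500 / 0.851 = 1.760×10^5 C
t = Q / I = 1.760×10^5 / 16.8 = 10480 s = 2.91 h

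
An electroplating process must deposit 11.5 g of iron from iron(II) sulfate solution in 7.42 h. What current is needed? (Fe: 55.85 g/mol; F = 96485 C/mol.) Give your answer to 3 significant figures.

1.49 A

n(Fe) = 11.5 / 55.85 = 0.2059 mol
Fe²⁺ + 2e⁻ → Fe, so n(e⁻) = 2 × 0.2059 = 0.4118 mol
Q = 0.4118 × 96485 = 39730 C
I = Q / t = 39730 / 26712 s = 1.49 A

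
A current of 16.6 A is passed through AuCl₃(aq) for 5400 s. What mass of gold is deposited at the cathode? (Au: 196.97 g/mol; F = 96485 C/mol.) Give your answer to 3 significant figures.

61.0 g

Charge passed = 16.6 × 5400 = 89640 C
n(e⁻) = Q/F = 89640/96485 = 0.9291 mol
Au³⁺ + 3e⁻ → Au, so n(Au) = 0.9291 / 3 = 0.3097 mol
m = 0.3097 × 196.97 = 61.0 g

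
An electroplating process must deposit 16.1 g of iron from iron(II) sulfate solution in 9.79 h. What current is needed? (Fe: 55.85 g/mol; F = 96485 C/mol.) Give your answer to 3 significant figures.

1.58 A

n(Fe) = 16.1 / 55.85 = 0.2883 mol
Fe²⁺ + 2e⁻ → Fe, so n(e⁻) = 2 × 0.2883 = 0.5766 mol
Q = 0.5766 × 96485 = 55630 C
I = Q / t = 55630 / 35244 s = 1.58 A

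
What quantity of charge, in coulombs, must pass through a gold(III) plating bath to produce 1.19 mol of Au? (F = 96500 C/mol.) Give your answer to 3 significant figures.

3.45×10^5 C

Au³⁺ + 3e⁻ → Au, so n(e⁻) = 3 × 1.19 = 3.570 mol
Q = 3.570 × 96500 = 3.445×10^5 C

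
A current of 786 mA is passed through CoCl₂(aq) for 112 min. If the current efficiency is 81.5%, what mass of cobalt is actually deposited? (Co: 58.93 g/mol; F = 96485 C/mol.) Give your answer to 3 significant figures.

1.31 g

Q = 0.786 × 6720 = 5282 C
n(e⁻) = 5282 / 96485 = 0.05474 mol
Co²⁺ + 2e⁻ → Co, so theoretical m(Co) = 0.02737 × 58.93 = 1.613 g
Actual mass = 81.5% × 1.613 = 1.31 g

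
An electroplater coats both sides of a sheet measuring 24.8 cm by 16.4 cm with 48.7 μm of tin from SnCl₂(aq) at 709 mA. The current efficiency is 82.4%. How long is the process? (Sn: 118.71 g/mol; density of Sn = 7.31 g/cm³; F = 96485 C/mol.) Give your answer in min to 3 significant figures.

Plated area = 2 × 24.8 × 16.4 = 813.4 cm²
Volume = 813.4 × 48.7×10⁻⁴ cm = 3.961 cm³
m(Sn) = 3.961 × 7.31 = 28.95 g
n(Sn) = 28.95 / 118.71 = 0.2439 mol; n(e⁻) = 2 × 0.2439 = 0.4878 mol
Q = 0.4878 × 96485 / 0.824 = 57120 C
t = 57120 / 0.709 = 80560 s = 1340 min

1340 min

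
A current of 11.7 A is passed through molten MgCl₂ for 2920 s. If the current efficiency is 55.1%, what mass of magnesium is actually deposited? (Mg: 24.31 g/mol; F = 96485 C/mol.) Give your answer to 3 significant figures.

Q = 11.7 × 2920 = 34160 C
n(e⁻) = 34160 / 96485 = 0.3540 mol
Mg²⁺ + 2e⁻ → Mg, so theoretical m(Mg) = 0.1770 × 24.31 = 4.303 g
Actual mass = 55.1% × 4.303 = 2.37 g

2.37 g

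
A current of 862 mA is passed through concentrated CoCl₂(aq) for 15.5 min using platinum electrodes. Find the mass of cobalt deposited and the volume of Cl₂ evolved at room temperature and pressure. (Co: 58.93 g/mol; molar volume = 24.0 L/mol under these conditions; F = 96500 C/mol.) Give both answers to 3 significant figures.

Q = 0.862 × 930 = 801.7 C; n(e⁻) = 801.7 / 96500 = 0.008308 mol
Cathode: Co²⁺ + 2e⁻ → Co → n(Co) = 0.008308/2 = 0.004154 mol → 0.245 g
Anode: 2Cl⁻ → Cl₂ + 2e⁻ → n(Cl₂) = 0.008308/2 = 0.004154 mol → 0.0997 L

0.245 g Co; 0.0997 L Cl₂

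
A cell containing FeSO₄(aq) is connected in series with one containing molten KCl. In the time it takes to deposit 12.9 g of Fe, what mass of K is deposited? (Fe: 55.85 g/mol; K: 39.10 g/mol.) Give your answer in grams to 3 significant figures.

18.1 g

n(Fe) = 12.9 / 55.85 = 0.2310 mol
Fe²⁺ + 2e⁻ → Fe, so n(e⁻) = 2 × 0.2310 = 0.4620 mol
In series, the same 0.4620 mol of electrons flows through the second cell.
K⁺ + e⁻ → K, so n(K) = 0.4620 mol
m(K) = 0.4620 × 39.10 = 18.1 g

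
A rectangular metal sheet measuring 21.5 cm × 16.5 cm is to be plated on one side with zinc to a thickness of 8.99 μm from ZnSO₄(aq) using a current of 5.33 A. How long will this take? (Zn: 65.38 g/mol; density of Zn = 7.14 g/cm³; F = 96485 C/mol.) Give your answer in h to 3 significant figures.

0.350 h

Plated area = 21.5 × 16.5 = 354.8 cm²
Volume = 354.8 × 8.99×10⁻⁴ cm = 0.3190 cm³
m(Zn) = 0.3190 × 7.14 = 2.278 g
n(Zn) = 2.278 / 65.38 = 0.03484 mol; n(e⁻) = 2 × 0.03484 = 0.06968 mol
Q = 0.06968 × 96485 = 6723 C
t = 6723 / 5.33 = 1261 s = 0.350 h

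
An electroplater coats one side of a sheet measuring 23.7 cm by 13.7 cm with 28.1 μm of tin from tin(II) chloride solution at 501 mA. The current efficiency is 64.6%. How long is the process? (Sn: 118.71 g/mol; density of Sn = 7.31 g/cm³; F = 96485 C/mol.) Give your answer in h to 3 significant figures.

9.31 h

Plated area = 23.7 × 13.7 = 324.7 cm²
Volume = 324.7 × 28.1×10⁻⁴ cm = 0.9124 cm³
m(Sn) = 0.9124 × 7.31 = 6.670 g
n(Sn) = 6.670 / 118.71 = 0.05619 mol; n(e⁻) = 2 × 0.05619 = 0.1124 mol
Q = 0.1124 × 96485 / 0.646 = 16790 C
t = 16790 / 0.501 = 33510 s = 9.31 h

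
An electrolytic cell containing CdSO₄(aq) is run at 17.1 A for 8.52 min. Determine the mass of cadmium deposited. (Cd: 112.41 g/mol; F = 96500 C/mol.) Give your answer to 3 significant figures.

5.09 g

Q = It = 17.1 × 511.2 = 8742 C
Moles of electrons = 8742 / 96500 = 0.09059 mol
Cd²⁺ + 2e⁻ → Cd, so n(Cd) = 0.09059 / 2 = 0.04530 mol
m = 0.04530 × 112.41 = 5.09 g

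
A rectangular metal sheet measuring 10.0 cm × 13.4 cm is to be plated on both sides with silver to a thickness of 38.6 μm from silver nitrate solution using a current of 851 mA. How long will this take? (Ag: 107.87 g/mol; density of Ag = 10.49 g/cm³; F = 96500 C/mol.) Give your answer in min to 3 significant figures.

190 min

Plated area = 2 × 10.0 × 13.4 = 268.0 cm²
Volume = 268.0 × 38.6×10⁻⁴ cm = 1.034 cm³
m(Ag) = 1.034 × 10.49 = 10.85 g
n(Ag) = 10.85 / 107.87 = 0.1006 mol; n(e⁻) = 0.1006 mol
Q = 0.1006 × 96500 = 9708 C
t = 9708 / 0.851 = 11410 s = 190 min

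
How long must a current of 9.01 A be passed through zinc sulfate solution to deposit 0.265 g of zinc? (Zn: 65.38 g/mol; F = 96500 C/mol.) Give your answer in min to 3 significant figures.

1.45 min

n(Zn) = 0.265 / 65.38 = 0.004053 mol
Zn²⁺ + 2e⁻ → Zn, so n(e⁻) = 2 × 0.004053 = 0.008106 mol
Q = 0.008106 × 96500 = 782.2 C
t = Q / I = 782.2 / 9.01 = 86.81 s = 1.45 min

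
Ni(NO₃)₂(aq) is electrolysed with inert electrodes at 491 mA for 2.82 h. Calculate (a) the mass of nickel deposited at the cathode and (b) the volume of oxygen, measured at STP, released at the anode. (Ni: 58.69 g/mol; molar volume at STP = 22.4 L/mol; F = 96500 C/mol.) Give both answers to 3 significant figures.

1.52 g Ni; 0.289 L O₂

Q = 0.491 × 10152 = 4985 C; n(e⁻) = 4985 / 96500 = 0.05166 mol
Cathode: Ni²⁺ + 2e⁻ → Ni → n(Ni) = 0.05166/2 = 0.02583 mol → 1.52 g
Anode: 2H₂O → O₂ + 4H⁺ + 4e⁻ → n(O₂) = 0.05166/4 = 0.01292 mol → 0.289 L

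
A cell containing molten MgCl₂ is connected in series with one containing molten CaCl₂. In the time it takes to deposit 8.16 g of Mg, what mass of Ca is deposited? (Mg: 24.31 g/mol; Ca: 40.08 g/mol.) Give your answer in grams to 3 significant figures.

13.5 g

n(Mg) = 8.16 / 24.31 = 0.3357 mol
Mg²⁺ + 2e⁻ → Mg, so n(e⁻) = 2 × 0.3357 = 0.6714 mol
Same current for the same time ⇒ same n(e⁻) = 0.6714 mol in both cells.
Ca²⁺ + 2e⁻ → Ca, so n(Ca) = 0.6714 / 2 = 0.3357 mol
m(Ca) = 0.3357 × 40.08 = 13.5 g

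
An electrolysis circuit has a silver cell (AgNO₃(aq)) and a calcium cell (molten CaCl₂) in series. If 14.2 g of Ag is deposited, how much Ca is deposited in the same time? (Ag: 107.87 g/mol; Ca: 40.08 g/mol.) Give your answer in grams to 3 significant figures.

2.64 g

n(Ag) = 14.2 / 107.87 = 0.1316 mol
Ag⁺ + e⁻ → Ag, so n(e⁻) = 0.1316 mol
The cells are in series, so the same charge (and hence the same n(e⁻) = 0.1316 mol) passes through both.
Ca²⁺ + 2e⁻ → Ca, so n(Ca) = 0.1316 / 2 = 0.06580 mol
m(Ca) = 0.06580 × 40.08 = 2.64 g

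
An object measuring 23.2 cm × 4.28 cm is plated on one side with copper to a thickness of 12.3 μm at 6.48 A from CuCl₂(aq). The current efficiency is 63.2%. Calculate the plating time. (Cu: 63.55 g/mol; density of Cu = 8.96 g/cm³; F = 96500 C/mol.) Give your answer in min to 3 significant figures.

Plated area = 23.2 × 4.28 = 99.30 cm²
Volume = 99.30 × 12.3×10⁻⁴ cm = 0.1221 cm³
m(Cu) = 0.1221 × 8.96 = 1.094 g
n(Cu) = 1.094 / 63.55 = 0.01721 mol; n(e⁻) = 2 × 0.01721 = 0.03442 mol
Q = 0.03442 × 96500 / 0.632 = 5256 C
t = 5256 / 6.48 = 811.1 s = 13.5 min

13.5 min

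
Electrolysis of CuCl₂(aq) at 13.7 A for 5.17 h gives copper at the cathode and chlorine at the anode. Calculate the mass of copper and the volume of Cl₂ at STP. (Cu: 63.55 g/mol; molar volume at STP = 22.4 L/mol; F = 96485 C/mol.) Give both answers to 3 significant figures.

84.0 g Cu; 29.6 L Cl₂

Q = 13.7 × 18612 = 2.550×10^5 C; n(e⁻) = 2.550×10^5 / 96485 = 2.643 mol
Cathode: Cu²⁺ + 2e⁻ → Cu → n(Cu) = 2.643/2 = 1.322 mol → 84.0 g
Anode: 2Cl⁻ → Cl₂ + 2e⁻ → n(Cl₂) = 2.643/2 = 1.322 mol → 29.6 L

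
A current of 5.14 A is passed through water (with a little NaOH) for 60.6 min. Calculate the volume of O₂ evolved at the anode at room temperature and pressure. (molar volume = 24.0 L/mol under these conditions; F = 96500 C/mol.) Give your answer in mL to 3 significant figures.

Q = 5.14 A × 3636 s = 18690 C
Moles of electrons = 18690 / 96500 = 0.1937 mol
2H₂O → O₂ + 4H⁺ + 4e⁻, so n(O₂) = 0.1937 / 4 = 0.04843 mol
V = 0.04843 × 24.0 = 1.162 L
= 1160 mL

1160 mL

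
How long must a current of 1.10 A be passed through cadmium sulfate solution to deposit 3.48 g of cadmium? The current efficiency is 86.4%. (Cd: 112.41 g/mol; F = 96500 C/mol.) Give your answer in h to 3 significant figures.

n(Cd) = 3.48 / 112.41 = 0.03096 mol
Cd²⁺ + 2e⁻ → Cd, so n(e⁻) = 2 × 0.03096 = 0.06192 mol
Q = 0.06192 × 96500 / 0.864 = 6916 C
t = Q / I = 6916 / 1.10 = 6287 s = 1.75 h

1.75 h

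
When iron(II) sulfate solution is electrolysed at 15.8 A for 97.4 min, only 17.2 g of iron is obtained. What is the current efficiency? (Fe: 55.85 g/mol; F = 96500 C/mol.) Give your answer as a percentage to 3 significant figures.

Q = 15.8 × 5844 = 92340 C
n(e⁻) = 92340 / 96500 = 0.9569 mol
Fe²⁺ + 2e⁻ → Fe, so theoretical n(Fe) = 0.4785 mol → 26.72 g
Efficiency = 17.2 / 26.72 = 0.6437 = 64.4%

64.4%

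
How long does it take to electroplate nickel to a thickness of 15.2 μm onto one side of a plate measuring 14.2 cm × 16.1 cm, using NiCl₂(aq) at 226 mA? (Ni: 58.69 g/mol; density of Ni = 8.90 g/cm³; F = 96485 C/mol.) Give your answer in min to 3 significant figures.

750 min

Plated area = 14.2 × 16.1 = 228.6 cm²
Volume = 228.6 × 15.2×10⁻⁴ cm = 0.3475 cm³
m(Ni) = 0.3475 × 8.90 = 3.093 g
n(Ni) = 3.093 / 58.69 = 0.05270 mol; n(e⁻) = 2 × 0.05270 = 0.1054 mol
Q = 0.1054 × 96485 = 10170 C
t = 10170 / 0.226 = 45000 s = 750 min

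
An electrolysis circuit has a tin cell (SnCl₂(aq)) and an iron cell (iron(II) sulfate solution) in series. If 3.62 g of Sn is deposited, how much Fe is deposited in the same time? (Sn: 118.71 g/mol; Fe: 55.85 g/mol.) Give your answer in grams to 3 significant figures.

n(Sn) = 3.62 / 118.71 = 0.03049 mol
Sn²⁺ + 2e⁻ → Sn, so n(e⁻) = 2 × 0.03049 = 0.06098 mol
Same current for the same time ⇒ same n(e⁻) = 0.06098 mol in both cells.
Fe²⁺ + 2e⁻ → Fe, so n(Fe) = 0.06098 / 2 = 0.03049 mol
m(Fe) = 0.03049 × 55.85 = 1.70 g

1.70 g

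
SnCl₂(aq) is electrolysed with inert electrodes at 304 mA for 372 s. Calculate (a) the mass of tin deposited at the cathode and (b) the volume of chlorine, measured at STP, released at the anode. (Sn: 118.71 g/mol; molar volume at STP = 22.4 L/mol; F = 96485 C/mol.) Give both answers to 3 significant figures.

Q = 0.304 × 372 = 113.1 C; n(e⁻) = 113.1 / 96485 = 0.001172 mol
Cathode: Sn²⁺ + 2e⁻ → Sn → n(Sn) = 0.001172/2 = 5.860×10^-4 mol → 0.0696 g
Anode: 2Cl⁻ → Cl₂ + 2e⁻ → n(Cl₂) = 0.001172/2 = 5.860×10^-4 mol → 0.0131 L

0.0696 g Sn; 0.0131 L Cl₂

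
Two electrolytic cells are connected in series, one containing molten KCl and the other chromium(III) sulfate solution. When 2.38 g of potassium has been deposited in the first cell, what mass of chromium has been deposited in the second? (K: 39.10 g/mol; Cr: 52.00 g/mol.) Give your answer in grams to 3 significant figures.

n(K) = 2.38 / 39.10 = 0.06087 mol
K⁺ + e⁻ → K, so n(e⁻) = 0.06087 mol
The cells are in series, so the same charge (and hence the same n(e⁻) = 0.06087 mol) passes through both.
Cr³⁺ + 3e⁻ → Cr, so n(Cr) = 0.06087 / 3 = 0.02029 mol
m(Cr) = 0.02029 × 52.00 = 1.06 g

1.06 g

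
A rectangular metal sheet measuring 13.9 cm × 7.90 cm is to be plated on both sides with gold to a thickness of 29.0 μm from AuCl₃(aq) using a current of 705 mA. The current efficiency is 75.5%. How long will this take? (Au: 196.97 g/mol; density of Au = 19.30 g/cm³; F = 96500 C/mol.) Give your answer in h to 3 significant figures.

Plated area = 2 × 13.9 × 7.90 = 219.6 cm²
Volume = 219.6 × 29.0×10⁻⁴ cm = 0.6368 cm³
m(Au) = 0.6368 × 19.30 = 12.29 g
n(Au) = 12.29 / 196.97 = 0.06240 mol; n(e⁻) = 3 × 0.06240 = 0.1872 mol
Q = 0.1872 × 96500 / 0.755 = 23930 C
t = 23930 / 0.705 = 33940 s = 9.43 h

9.43 h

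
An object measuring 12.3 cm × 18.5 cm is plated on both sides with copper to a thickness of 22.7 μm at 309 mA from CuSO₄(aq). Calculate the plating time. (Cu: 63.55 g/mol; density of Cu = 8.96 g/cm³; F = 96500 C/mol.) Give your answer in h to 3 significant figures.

Plated area = 2 × 12.3 × 18.5 = 455.1 cm²
Volume = 455.1 × 22.7×10⁻⁴ cm = 1.033 cm³
m(Cu) = 1.033 × 8.96 = 9.256 g
n(Cu) = 9.256 / 63.55 = 0.1456 mol; n(e⁻) = 2 × 0.1456 = 0.2912 mol
Q = 0.2912 × 96500 = 28100 C
t = 28100 / 0.309 = 90940 s = 25.3 h

25.3 h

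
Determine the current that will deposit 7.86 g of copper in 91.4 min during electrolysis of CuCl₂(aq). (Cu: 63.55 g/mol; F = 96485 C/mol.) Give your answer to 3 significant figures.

n(Cu) = 7.86 / 63.55 = 0.1237 mol
Cu²⁺ + 2e⁻ → Cu, so n(e⁻) = 2 × 0.1237 = 0.2474 mol
Q = 0.2474 × 96485 = 23870 C
I = Q / t = 23870 / 5484 s = 4.35 A

4.35 A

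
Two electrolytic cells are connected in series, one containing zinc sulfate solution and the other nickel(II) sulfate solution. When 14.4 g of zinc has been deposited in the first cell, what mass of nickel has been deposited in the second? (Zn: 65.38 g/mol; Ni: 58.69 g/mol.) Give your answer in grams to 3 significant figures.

12.9 g

n(Zn) = 14.4 / 65.38 = 0.2203 mol
Zn²⁺ + 2e⁻ → Zn, so n(e⁻) = 2 × 0.2203 = 0.4406 mol
Same current for the same time ⇒ same n(e⁻) = 0.4406 mol in both cells.
Ni²⁺ + 2e⁻ → Ni, so n(Ni) = 0.4406 / 2 = 0.2203 mol
m(Ni) = 0.2203 × 58.69 = 12.9 g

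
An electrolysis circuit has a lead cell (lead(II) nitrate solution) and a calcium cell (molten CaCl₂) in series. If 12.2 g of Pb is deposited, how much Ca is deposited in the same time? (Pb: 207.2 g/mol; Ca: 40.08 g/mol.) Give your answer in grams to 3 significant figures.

2.36 g

n(Pb) = 12.2 / 207.2 = 0.05888 mol
Pb²⁺ + 2e⁻ → Pb, so n(e⁻) = 2 × 0.05888 = 0.1178 mol
In series, the same 0.1178 mol of electrons flows through the second cell.
Ca²⁺ + 2e⁻ → Ca, so n(Ca) = 0.1178 / 2 = 0.05890 mol
m(Ca) = 0.05890 × 40.08 = 2.36 g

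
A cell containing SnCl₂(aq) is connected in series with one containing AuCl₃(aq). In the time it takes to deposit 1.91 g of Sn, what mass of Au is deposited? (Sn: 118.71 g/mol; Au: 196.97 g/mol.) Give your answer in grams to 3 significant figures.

2.11 g

n(Sn) = 1.91 / 118.71 = 0.01609 mol
Sn²⁺ + 2e⁻ → Sn, so n(e⁻) = 2 × 0.01609 = 0.03218 mol
In series, the same 0.03218 mol of electrons flows through the second cell.
Au³⁺ + 3e⁻ → Au, so n(Au) = 0.03218 / 3 = 0.01073 mol
m(Au) = 0.01073 × 196.97 = 2.11 g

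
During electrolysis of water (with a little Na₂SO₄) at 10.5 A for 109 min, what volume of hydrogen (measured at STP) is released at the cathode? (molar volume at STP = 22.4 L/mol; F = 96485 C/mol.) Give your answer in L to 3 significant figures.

Charge passed = 10.5 × 6540 = 68670 C
n(e⁻) = 68670 / 96485 = 0.7117 mol
2H⁺ + 2e⁻ → H₂, so n(H₂) = 0.7117 / 2 = 0.3559 mol
V = 0.3559 × 22.4 = 7.972 L

7.97 L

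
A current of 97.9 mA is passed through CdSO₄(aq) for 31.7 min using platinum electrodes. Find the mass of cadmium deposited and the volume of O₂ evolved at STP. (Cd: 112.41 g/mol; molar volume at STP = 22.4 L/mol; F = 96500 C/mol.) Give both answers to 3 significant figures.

Q = 0.0979 × 1902 = 186.2 C; n(e⁻) = 186.2 / 96500 = 0.001930 mol
Cathode: Cd²⁺ + 2e⁻ → Cd → n(Cd) = 0.001930/2 = 9.650×10^-4 mol → 0.108 g
Anode: 2H₂O → O₂ + 4H⁺ + 4e⁻ → n(O₂) = 0.001930/4 = 4.825×10^-4 mol → 0.0108 L

0.108 g Cd; 0.0108 L O₂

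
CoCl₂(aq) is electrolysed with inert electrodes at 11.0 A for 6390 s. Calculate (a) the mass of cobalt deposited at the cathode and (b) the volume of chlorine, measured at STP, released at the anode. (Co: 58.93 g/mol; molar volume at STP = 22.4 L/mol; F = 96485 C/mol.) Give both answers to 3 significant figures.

Q = 11.0 × 6390 = 70290 C; n(e⁻) = 70290 / 96485 = 0.7285 mol
Cathode: Co²⁺ + 2e⁻ → Co → n(Co) = 0.7285/2 = 0.3643 mol → 21.5 g
Anode: 2Cl⁻ → Cl₂ + 2e⁻ → n(Cl₂) = 0.7285/2 = 0.3643 mol → 8.16 L

21.5 g Co; 8.16 L Cl₂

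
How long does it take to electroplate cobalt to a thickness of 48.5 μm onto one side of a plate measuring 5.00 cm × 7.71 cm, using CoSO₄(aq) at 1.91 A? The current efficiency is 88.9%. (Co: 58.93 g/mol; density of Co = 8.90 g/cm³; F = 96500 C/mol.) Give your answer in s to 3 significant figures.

3210 s

Plated area = 5.00 × 7.71 = 38.55 cm²
Volume = 38.55 × 48.5×10⁻⁴ cm = 0.1870 cm³
m(Co) = 0.1870 × 8.90 = 1.664 g
n(Co) = 1.664 / 58.93 = 0.02824 mol; n(e⁻) = 2 × 0.02824 = 0.05648 mol
Q = 0.05648 × 96500 / 0.889 = 6131 C
t = 6131 / 1.91 = 3210 s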